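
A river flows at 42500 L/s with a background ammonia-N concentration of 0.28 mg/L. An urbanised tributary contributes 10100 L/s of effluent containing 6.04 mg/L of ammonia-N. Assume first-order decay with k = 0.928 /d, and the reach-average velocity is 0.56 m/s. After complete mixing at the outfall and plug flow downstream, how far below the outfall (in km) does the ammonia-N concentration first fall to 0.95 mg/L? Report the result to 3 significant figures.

19.7 km

Flow-weighted average: C = (42500·0.2800 + 10100·6.040) / 52600 = 72900/52600 = 1.386 mg/L.
Set 1.386·exp(−k·t) = 0.95 → t = ln(1.386/0.95)/k = 35170 s = 9.769 h.
Distance = v·t = 0.56·35170 = 19690 m = 19.69 km.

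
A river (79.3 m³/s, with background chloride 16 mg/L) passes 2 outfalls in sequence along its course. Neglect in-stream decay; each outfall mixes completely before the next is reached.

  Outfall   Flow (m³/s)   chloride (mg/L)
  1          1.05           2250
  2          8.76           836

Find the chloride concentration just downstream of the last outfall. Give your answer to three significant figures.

Below outfall 1: Q → 80.35 m³/s, C = (79.30·16.00 + 1.050·2250)/80.35 = 45.19 mg/L.
Below outfall 2: Q → 89.11 m³/s, C = (80.35·45.19 + 8.760·836.0)/89.11 = 122.9 mg/L.

123 mg/L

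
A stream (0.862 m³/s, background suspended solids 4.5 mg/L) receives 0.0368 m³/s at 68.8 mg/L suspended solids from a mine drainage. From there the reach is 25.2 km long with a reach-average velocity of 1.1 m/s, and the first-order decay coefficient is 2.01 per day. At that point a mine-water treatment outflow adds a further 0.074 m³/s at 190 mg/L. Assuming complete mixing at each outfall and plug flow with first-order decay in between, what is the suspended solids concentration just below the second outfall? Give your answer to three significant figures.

After mixing, C = (0.8620·4.500 + 0.03680·68.80) / 0.8988 = 6.411/0.8988 = 7.133 mg/L; combined flow 0.8988 m³/s.
Travel time t = 25.2·1000 / 1.1 = 22910 s = 6.364 h.
First-order decay: C = 7.133·exp(−k·t) = 7.133·0.5869 = 4.186 mg/L.
Second outfall: C = (0.8988·4.186 + 0.07400·190.0)/0.9728 = 18.32 mg/L.

18.3 mg/L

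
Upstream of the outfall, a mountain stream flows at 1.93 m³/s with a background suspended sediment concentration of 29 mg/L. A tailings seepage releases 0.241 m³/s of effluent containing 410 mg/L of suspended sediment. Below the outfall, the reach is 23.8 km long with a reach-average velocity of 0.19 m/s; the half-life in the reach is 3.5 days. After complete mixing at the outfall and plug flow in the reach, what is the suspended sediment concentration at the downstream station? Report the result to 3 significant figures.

Mass balance: C = (1.930·29.00 + 0.2410·410.0) / 2.171 = 154.8/2.171 = 71.29 mg/L.
Travel time t = 23.8·1000 / 0.19 = 125300 s = 34.80 h.
Half-life 3.5 d → k = ln 2 / 3.5 = 0.1980 d⁻¹.
First-order decay: C = 71.29·exp(−k·t) = 71.29·0.7504 = 53.50 mg/L.

53.5 mg/L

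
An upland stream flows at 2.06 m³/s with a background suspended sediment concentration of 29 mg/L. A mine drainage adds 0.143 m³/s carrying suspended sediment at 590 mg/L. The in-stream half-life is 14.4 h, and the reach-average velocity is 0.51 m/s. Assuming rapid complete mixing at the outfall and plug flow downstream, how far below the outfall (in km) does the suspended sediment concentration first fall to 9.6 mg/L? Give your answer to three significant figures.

73.2 km

Mass balance: C = (2.060·29.00 + 0.1430·590.0) / 2.203 = 144.1/2.203 = 65.42 mg/L.
Half-life 14.4 h → k = ln 2 / 14.4 = 0.04814 h⁻¹ = 1.155 d⁻¹.
Set 65.42·exp(−k·t) = 9.6 → t = ln(65.42/9.6)/k = 143500 s = 39.87 h.
Distance = v·t = 0.51·143500 = 73200 m = 73.20 km.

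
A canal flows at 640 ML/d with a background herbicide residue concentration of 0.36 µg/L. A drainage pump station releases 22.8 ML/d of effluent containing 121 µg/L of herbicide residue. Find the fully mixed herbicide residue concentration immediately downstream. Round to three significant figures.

4.51 µg/L

Flow-weighted average: C = (640.0·0.3600 + 22.80·121.0) / 662.8 = 2989/662.8 = 4.510 µg/L.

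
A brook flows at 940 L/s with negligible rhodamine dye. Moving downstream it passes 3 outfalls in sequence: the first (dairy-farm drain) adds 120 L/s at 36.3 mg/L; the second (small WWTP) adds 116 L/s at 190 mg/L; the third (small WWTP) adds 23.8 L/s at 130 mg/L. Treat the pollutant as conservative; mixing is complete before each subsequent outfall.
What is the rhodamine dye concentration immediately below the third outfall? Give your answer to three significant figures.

Outfall 1: combined Q = 1060 L/s; C = (940.0·0 + 120.0·36.30)/1060 = 4.109 mg/L.
Outfall 2: combined Q = 1176 L/s; C = (1060·4.109 + 116.0·190.0)/1176 = 22.45 mg/L.
Outfall 3: combined Q = 1200 L/s; C = (1176·22.45 + 23.80·130.0)/1200 = 24.58 mg/L.

24.6 mg/L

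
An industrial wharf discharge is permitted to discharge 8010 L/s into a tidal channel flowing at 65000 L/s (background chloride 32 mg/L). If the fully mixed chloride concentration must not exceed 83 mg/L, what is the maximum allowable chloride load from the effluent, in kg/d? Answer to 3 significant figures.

Mass balance at the limit: 65000·32.00 + 8010·Cₑ = 73010·83 → Cₑ = 496.9 mg/L.
8010 L/s = 8.010 m³/s. Load = 8.010 m³/s × 496.9 g/m³ × 86 400 s/d = 343900 kg/d.

344000 kg/d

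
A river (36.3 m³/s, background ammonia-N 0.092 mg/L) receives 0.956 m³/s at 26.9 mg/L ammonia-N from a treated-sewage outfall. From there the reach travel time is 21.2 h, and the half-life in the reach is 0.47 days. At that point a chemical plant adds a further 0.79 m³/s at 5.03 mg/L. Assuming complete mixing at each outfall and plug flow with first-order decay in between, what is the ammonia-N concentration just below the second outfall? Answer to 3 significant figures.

0.312 mg/L

Conservation of mass: C = (36.30·0.09200 + 0.9560·26.90) / 37.26 = 29.06/37.26 = 0.7799 mg/L; combined flow 37.26 m³/s.
Half-life 0.47 d → k = ln 2 / 0.47 = 1.475 d⁻¹.
Applying C = C₀e^(−kt): 0.7799 × 0.2718 = 0.2120 mg/L.
Second outfall: C = (37.26·0.2120 + 0.7900·5.030)/38.05 = 0.3120 mg/L.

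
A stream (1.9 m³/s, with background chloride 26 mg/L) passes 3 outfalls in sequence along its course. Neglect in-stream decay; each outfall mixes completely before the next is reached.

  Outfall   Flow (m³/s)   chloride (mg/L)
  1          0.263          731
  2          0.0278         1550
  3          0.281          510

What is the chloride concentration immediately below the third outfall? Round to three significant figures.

173 mg/L

Outfall 1: combined Q = 2.163 m³/s; C = (1.900·26.00 + 0.2630·731.0)/2.163 = 111.7 mg/L.
Outfall 2: combined Q = 2.191 m³/s; C = (2.163·111.7 + 0.02780·1550)/2.191 = 130.0 mg/L.
Outfall 3: combined Q = 2.472 m³/s; C = (2.191·130.0 + 0.2810·510.0)/2.472 = 173.2 mg/L.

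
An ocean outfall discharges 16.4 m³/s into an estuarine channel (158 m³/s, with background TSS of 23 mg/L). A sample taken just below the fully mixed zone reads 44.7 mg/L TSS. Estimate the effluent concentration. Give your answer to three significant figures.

254 mg/L

Mass balance: 158.0·23.00 + 16.40·Cₑ = 174.4·44.70
→ Cₑ = (174.4·44.70 − 158.0·23.00) / 16.40 = 253.8 mg/L.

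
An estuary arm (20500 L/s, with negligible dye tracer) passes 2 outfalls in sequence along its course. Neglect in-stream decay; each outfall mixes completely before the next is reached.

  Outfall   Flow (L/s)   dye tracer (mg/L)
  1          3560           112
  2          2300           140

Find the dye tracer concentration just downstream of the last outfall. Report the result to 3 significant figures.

27.3 mg/L

Outfall 1: combined Q = 24060 L/s; C = (20500·0 + 3560·112.0)/24060 = 16.57 mg/L.
Outfall 2: combined Q = 26360 L/s; C = (24060·16.57 + 2300·140.0)/26360 = 27.34 mg/L.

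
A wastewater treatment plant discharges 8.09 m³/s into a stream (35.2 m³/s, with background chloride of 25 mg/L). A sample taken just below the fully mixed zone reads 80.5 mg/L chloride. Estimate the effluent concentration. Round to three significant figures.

322 mg/L

Mass balance: 35.20·25.00 + 8.090·Cₑ = 43.29·80.50
→ Cₑ = (43.29·80.50 − 35.20·25.00) / 8.090 = 322.0 mg/L.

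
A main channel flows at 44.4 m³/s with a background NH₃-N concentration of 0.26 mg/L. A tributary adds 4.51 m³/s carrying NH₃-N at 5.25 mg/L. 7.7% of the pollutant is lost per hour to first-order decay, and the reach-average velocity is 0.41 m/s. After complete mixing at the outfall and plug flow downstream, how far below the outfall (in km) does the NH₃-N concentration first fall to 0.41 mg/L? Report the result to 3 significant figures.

10.4 km

After mixing, C = (44.40·0.2600 + 4.510·5.250) / 48.91 = 35.22/48.91 = 0.7201 mg/L.
7.7%/h lost → k = −ln(1 − 0.077) = 0.08013 h⁻¹.
Set 0.7201·exp(−k·t) = 0.41 → t = ln(0.7201/0.41)/k = 25310 s = 7.030 h.
Distance = v·t = 0.41·25310 = 10380 m = 10.38 km.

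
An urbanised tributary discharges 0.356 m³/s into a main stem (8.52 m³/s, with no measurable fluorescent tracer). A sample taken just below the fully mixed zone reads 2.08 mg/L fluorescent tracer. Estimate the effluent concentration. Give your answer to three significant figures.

51.9 mg/L

Mass balance: 8.520·0 + 0.3560·Cₑ = 8.876·2.080
→ Cₑ = (8.876·2.080 − 8.520·0) / 0.3560 = 51.86 mg/L.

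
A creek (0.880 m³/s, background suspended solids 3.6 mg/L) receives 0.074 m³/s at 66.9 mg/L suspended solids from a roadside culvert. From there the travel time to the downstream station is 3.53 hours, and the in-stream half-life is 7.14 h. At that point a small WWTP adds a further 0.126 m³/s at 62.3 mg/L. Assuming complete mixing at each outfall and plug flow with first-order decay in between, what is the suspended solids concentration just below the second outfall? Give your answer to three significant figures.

12.6 mg/L

Mixed concentration C = ΣQC/ΣQ = (0.8800·3.600 + 0.07400·66.90) / 0.9540 = 8.119/0.9540 = 8.510 mg/L; combined flow 0.9540 m³/s.
Half-life 7.14 h → k = ln 2 / 7.14 = 0.09708 h⁻¹ = 2.330 d⁻¹.
First-order decay: C = 8.510·exp(−k·t) = 8.510·0.7099 = 6.041 mg/L.
Second outfall: C = (0.9540·6.041 + 0.1260·62.30)/1.080 = 12.60 mg/L.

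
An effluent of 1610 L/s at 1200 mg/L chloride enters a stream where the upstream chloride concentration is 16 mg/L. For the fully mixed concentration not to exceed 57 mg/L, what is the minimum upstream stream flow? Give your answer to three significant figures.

Set C_mix = 57: (Q·16.00 + 1610·1200) / (Q + 1610) = 57
→ Q = 1610·(1200 − 57)/(57 − 16.00) = 44880 L/s.

44900 L/s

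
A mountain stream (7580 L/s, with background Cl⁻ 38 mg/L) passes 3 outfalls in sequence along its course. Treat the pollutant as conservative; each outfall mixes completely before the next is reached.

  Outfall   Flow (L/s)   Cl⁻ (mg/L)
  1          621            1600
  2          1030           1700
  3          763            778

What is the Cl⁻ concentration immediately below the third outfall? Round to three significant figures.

363 mg/L

Outfall 1: combined Q = 8201 L/s; C = (7580·38.00 + 621.0·1600)/8201 = 156.3 mg/L.
Outfall 2: combined Q = 9231 L/s; C = (8201·156.3 + 1030·1700)/9231 = 328.5 mg/L.
Outfall 3: combined Q = 9994 L/s; C = (9231·328.5 + 763.0·778.0)/9994 = 362.8 mg/L.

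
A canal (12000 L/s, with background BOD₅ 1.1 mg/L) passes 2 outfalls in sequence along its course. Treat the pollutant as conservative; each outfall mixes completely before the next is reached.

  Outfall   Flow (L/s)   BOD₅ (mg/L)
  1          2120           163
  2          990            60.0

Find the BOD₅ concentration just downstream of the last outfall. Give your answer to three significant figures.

27.7 mg/L

After outfall 1: Q = 12000 + 2120 = 14120 L/s; C = (12000·1.100 + 2120·163.0)/14120 = 25.41 mg/L.
After outfall 2: Q = 14120 + 990.0 = 15110 L/s; C = (14120·25.41 + 990.0·60.00)/15110 = 27.67 mg/L.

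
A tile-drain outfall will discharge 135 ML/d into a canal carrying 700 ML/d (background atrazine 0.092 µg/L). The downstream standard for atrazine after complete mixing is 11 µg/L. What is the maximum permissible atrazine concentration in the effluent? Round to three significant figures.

67.6 µg/L

At the limit, (Qr·Cr + Qe·Cₑ)/(Qr + Qe) = 11:
Cₑ = (835.0·11 − 700.0·0.09200) / 135.0 = 67.56 µg/L.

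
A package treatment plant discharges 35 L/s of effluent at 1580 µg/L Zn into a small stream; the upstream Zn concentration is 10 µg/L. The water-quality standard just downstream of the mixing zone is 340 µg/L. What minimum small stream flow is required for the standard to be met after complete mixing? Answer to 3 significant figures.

132 L/s

Set C_mix = 340: (Q·10.00 + 35.00·1580) / (Q + 35.00) = 340
→ Q = 35.00·(1580 − 340)/(340 − 10.00) = 131.5 L/s.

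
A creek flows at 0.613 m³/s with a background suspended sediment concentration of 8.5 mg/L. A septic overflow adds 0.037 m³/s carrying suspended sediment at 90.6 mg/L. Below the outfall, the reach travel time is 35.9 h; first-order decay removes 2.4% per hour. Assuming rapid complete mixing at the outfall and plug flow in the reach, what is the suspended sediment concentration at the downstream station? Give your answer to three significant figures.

Conservation of mass: C = (0.6130·8.500 + 0.03700·90.60) / 0.6500 = 8.563/0.6500 = 13.17 mg/L.
2.4%/h lost → k = −ln(1 − 0.024) = 0.02429 h⁻¹.
First-order decay: C = 13.17·exp(−k·t) = 13.17·0.4181 = 5.507 mg/L.

5.51 mg/L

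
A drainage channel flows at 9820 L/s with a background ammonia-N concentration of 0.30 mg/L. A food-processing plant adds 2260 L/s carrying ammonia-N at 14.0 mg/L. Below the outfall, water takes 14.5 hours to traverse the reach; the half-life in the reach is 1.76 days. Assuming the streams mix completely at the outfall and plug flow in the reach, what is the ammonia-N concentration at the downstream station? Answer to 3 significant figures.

2.26 mg/L

Conservation of mass: C = (9820·0.3000 + 2260·14.00) / 12080 = 34590/12080 = 2.863 mg/L.
Half-life 1.76 d → k = ln 2 / 1.76 = 0.3938 d⁻¹.
After decay, C = 2.863 × e^(−kt) = 2.863 × 0.7882 = 2.257 mg/L.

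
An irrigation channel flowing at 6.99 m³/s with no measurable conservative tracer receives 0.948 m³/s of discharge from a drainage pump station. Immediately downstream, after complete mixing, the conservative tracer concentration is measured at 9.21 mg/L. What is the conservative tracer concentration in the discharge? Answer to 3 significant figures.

77.1 mg/L

Mass balance: 6.990·0 + 0.9480·Cₑ = 7.938·9.210
→ Cₑ = (7.938·9.210 − 6.990·0) / 0.9480 = 77.12 mg/L.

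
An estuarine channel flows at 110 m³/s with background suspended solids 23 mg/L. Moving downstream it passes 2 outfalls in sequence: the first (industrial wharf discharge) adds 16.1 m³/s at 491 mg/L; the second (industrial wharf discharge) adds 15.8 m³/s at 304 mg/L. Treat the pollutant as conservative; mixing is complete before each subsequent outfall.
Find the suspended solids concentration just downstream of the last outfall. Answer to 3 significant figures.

After outfall 1: Q = 110.0 + 16.10 = 126.1 m³/s; C = (110.0·23.00 + 16.10·491.0)/126.1 = 82.75 mg/L.
After outfall 2: Q = 126.1 + 15.80 = 141.9 m³/s; C = (126.1·82.75 + 15.80·304.0)/141.9 = 107.4 mg/L.

107 mg/L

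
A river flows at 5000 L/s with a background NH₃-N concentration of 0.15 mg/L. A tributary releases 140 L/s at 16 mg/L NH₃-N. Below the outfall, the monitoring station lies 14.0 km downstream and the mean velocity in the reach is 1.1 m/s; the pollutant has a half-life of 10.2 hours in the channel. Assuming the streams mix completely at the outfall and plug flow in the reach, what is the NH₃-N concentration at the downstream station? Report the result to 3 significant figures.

After mixing, C = (5000·0.1500 + 140.0·16.00) / 5140 = 2990/5140 = 0.5817 mg/L.
Travel time t = 14.0·1000 / 1.1 = 12730 s = 3.535 h.
Half-life 10.2 h → k = ln 2 / 10.2 = 0.06796 h⁻¹ = 1.631 d⁻¹.
Decay over the reach: 0.5817·exp(−kt) = 0.5817·0.7864 = 0.4575 mg/L.

0.457 mg/L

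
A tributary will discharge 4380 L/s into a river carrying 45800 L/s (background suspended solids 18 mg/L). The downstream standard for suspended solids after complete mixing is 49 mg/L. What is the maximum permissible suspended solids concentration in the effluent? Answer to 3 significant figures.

373 mg/L

At the limit, (Qr·Cr + Qe·Cₑ)/(Qr + Qe) = 49:
Cₑ = (50180·49 − 45800·18.00) / 4380 = 373.2 mg/L.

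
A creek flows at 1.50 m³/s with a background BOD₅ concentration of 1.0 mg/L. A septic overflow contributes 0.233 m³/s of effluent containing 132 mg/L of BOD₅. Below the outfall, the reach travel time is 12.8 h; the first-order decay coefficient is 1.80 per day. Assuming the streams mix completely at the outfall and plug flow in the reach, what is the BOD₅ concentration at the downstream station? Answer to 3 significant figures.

7.13 mg/L

After mixing, C = (1.500·1.000 + 0.2330·132.0) / 1.733 = 32.26/1.733 = 18.61 mg/L.
First-order decay: C = 18.61·exp(−k·t) = 18.61·0.3829 = 7.127 mg/L.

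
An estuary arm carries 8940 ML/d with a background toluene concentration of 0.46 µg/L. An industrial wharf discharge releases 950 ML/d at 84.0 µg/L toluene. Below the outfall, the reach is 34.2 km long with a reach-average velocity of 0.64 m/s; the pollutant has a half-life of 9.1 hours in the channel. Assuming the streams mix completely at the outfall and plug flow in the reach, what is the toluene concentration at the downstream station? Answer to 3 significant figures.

2.74 µg/L

Conservation of mass: C = (8940·0.4600 + 950.0·84.00) / 9890 = 83910/9890 = 8.485 µg/L.
Travel time t = 34.2·1000 / 0.64 = 53440 s = 14.84 h.
Half-life 9.1 h → k = ln 2 / 9.1 = 0.07617 h⁻¹ = 1.828 d⁻¹.
First-order decay: C = 8.485·exp(−k·t) = 8.485·0.3228 = 2.739 µg/L.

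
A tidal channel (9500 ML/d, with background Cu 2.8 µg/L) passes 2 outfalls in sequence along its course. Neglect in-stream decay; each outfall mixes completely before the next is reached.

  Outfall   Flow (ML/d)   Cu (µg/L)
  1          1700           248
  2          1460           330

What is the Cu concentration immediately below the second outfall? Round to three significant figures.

73.5 µg/L

Below outfall 1: Q → 11200 ML/d, C = (9500·2.800 + 1700·248.0)/11200 = 40.02 µg/L.
Below outfall 2: Q → 12660 ML/d, C = (11200·40.02 + 1460·330.0)/12660 = 73.46 µg/L.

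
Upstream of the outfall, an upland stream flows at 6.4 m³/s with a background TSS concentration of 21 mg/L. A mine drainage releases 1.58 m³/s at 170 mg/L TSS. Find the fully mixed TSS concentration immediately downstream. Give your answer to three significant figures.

50.5 mg/L

Conservation of mass: C = (6.400·21.00 + 1.580·170.0) / 7.980 = 403.0/7.980 = 50.50 mg/L.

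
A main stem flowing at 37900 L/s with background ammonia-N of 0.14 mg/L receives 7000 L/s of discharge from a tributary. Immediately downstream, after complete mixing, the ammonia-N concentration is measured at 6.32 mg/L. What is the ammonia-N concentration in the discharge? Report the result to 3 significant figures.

Mass balance: 37900·0.1400 + 7000·Cₑ = 44900·6.320
→ Cₑ = (44900·6.320 − 37900·0.1400) / 7000 = 39.78 mg/L.

39.8 mg/L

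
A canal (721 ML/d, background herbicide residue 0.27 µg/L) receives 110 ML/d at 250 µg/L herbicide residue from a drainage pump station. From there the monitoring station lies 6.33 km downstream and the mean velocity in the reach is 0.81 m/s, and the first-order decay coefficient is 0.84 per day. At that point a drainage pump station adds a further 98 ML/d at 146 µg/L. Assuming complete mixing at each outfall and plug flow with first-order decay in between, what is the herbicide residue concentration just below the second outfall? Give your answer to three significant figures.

After mixing, C = (721.0·0.2700 + 110.0·250.0) / 831.0 = 27690/831.0 = 33.33 µg/L; combined flow 831.0 ML/d.
Travel time t = 6.33·1000 / 0.81 = 7815 s = 2.171 h.
Applying C = C₀e^(−kt): 33.33 × 0.9268 = 30.89 µg/L.
At the second outfall, C = (831.0·30.89 + 98.00·146.0) / (831.0 + 98.00) = 43.03 µg/L.

43.0 µg/L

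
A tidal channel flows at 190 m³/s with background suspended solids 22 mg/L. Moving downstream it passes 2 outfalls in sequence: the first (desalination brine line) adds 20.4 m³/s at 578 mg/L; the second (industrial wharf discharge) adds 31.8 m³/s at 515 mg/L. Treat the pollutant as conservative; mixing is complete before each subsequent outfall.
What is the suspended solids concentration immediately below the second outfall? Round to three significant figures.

Below outfall 1: Q → 210.4 m³/s, C = (190.0·22.00 + 20.40·578.0)/210.4 = 75.91 mg/L.
Below outfall 2: Q → 242.2 m³/s, C = (210.4·75.91 + 31.80·515.0)/242.2 = 133.6 mg/L.

134 mg/L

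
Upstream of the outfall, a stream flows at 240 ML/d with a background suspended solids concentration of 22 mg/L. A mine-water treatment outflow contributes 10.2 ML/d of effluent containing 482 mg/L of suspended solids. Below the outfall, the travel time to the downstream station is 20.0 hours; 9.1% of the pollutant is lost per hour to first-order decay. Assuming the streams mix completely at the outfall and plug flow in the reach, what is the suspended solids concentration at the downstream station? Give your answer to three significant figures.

Mixed concentration C = ΣQC/ΣQ = (240.0·22.00 + 10.20·482.0) / 250.2 = 10200/250.2 = 40.75 mg/L.
9.1%/h lost → k = −ln(1 − 0.091) = 0.09541 h⁻¹.
Decay over the reach: 40.75·exp(−kt) = 40.75·0.1483 = 6.046 mg/L.

6.05 mg/L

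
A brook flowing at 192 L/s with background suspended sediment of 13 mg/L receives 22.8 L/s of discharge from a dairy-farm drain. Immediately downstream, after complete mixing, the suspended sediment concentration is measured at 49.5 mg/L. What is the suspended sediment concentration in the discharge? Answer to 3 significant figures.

Mass balance: 192.0·13.00 + 22.80·Cₑ = 214.8·49.50
→ Cₑ = (214.8·49.50 − 192.0·13.00) / 22.80 = 356.9 mg/L.

357 mg/L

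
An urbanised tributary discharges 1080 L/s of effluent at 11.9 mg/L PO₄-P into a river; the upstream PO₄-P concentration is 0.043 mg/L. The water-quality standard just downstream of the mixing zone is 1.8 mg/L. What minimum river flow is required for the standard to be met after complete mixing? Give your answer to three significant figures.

Set C_mix = 1.8: (Q·0.04300 + 1080·11.90) / (Q + 1080) = 1.8
→ Q = 1080·(11.90 − 1.8)/(1.8 − 0.04300) = 6208 L/s.

6210 L/s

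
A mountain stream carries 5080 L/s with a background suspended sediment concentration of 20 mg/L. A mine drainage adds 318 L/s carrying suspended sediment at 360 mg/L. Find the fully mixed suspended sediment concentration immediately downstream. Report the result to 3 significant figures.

Mass balance: C = (5080·20.00 + 318.0·360.0) / 5398 = 216100/5398 = 40.03 mg/L.

40.0 mg/L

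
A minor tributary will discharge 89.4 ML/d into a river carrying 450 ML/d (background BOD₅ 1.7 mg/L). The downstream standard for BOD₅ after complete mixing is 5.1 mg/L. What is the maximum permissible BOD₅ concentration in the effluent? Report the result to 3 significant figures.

22.2 mg/L

At the limit, (Qr·Cr + Qe·Cₑ)/(Qr + Qe) = 5.1:
Cₑ = (539.4·5.1 − 450.0·1.700) / 89.40 = 22.21 mg/L.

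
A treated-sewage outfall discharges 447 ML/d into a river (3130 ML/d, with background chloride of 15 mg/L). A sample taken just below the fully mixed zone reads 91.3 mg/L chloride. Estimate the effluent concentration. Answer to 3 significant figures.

626 mg/L

Mass balance: 3130·15.00 + 447.0·Cₑ = 3577·91.30
→ Cₑ = (3577·91.30 − 3130·15.00) / 447.0 = 625.6 mg/L.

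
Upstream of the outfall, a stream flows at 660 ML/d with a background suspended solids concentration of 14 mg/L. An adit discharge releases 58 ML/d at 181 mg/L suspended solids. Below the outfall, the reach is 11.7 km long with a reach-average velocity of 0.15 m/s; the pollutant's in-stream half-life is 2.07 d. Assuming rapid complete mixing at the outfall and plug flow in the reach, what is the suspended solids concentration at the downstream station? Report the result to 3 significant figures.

Mixed concentration C = ΣQC/ΣQ = (660.0·14.00 + 58.00·181.0) / 718.0 = 19740/718.0 = 27.49 mg/L.
Travel time t = 11.7·1000 / 0.15 = 78000 s = 21.67 h.
Half-life 2.07 d → k = ln 2 / 2.07 = 0.3349 d⁻¹.
After decay, C = 27.49 × e^(−kt) = 27.49 × 0.7391 = 20.32 mg/L.

20.3 mg/L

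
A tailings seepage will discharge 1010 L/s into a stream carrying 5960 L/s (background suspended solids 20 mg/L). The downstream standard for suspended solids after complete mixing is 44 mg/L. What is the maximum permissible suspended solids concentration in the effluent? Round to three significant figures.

At the limit, (Qr·Cr + Qe·Cₑ)/(Qr + Qe) = 44:
Cₑ = (6970·44 − 5960·20.00) / 1010 = 185.6 mg/L.

186 mg/L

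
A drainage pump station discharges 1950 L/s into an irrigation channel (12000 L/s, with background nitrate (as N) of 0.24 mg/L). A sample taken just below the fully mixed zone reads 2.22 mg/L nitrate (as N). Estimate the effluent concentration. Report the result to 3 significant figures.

14.4 mg/L

Mass balance: 12000·0.2400 + 1950·Cₑ = 13950·2.220
→ Cₑ = (13950·2.220 − 12000·0.2400) / 1950 = 14.40 mg/L.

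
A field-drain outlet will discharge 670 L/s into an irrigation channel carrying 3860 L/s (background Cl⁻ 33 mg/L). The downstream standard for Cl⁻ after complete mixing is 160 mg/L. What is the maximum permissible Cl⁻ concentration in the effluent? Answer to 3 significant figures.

At the limit, (Qr·Cr + Qe·Cₑ)/(Qr + Qe) = 160:
Cₑ = (4530·160 − 3860·33.00) / 670.0 = 891.7 mg/L.

892 mg/L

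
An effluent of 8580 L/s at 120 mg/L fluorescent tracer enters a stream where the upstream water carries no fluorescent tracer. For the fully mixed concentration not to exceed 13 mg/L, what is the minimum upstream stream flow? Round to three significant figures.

Set C_mix = 13: (Q·0 + 8580·120.0) / (Q + 8580) = 13
→ Q = 8580·(120.0 − 13)/(13 − 0) = 70620 L/s.

70600 L/s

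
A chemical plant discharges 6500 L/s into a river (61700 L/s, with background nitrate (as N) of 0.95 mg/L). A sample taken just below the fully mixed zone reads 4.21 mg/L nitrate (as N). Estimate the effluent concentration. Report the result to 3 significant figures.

35.2 mg/L

Mass balance: 61700·0.9500 + 6500·Cₑ = 68200·4.210
→ Cₑ = (68200·4.210 − 61700·0.9500) / 6500 = 35.15 mg/L.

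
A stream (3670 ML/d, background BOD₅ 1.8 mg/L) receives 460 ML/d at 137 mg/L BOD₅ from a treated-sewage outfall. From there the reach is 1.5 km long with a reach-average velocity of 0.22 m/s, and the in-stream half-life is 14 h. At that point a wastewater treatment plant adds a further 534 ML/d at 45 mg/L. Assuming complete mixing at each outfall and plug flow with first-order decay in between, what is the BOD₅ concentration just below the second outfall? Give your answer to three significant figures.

Conservation of mass: C = (3670·1.800 + 460.0·137.0) / 4130 = 69630/4130 = 16.86 mg/L; combined flow 4130 ML/d.
Travel time t = 1.5·1000 / 0.22 = 6818 s = 1.894 h.
Half-life 14 h → k = ln 2 / 14 = 0.04951 h⁻¹ = 1.188 d⁻¹.
First-order decay: C = 16.86·exp(−k·t) = 16.86·0.9105 = 15.35 mg/L.
At the second outfall, C = (4130·15.35 + 534.0·45.00) / (4130 + 534.0) = 18.74 mg/L.

18.7 mg/L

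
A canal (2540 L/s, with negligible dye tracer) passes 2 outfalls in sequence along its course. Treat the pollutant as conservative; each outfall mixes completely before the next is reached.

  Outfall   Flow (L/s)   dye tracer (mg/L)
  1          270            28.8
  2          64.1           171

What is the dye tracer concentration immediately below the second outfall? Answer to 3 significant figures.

Outfall 1: combined Q = 2810 L/s; C = (2540·0 + 270.0·28.80)/2810 = 2.767 mg/L.
Outfall 2: combined Q = 2874 L/s; C = (2810·2.767 + 64.10·171.0)/2874 = 6.519 mg/L.

6.52 mg/L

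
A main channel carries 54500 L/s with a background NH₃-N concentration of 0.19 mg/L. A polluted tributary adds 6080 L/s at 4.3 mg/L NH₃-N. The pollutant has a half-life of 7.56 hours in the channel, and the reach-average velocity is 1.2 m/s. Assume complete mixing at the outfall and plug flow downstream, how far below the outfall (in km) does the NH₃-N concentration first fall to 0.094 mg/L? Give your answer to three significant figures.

87.5 km

After mixing, C = (54500·0.1900 + 6080·4.300) / 60580 = 36500/60580 = 0.6025 mg/L.
Half-life 7.56 h → k = ln 2 / 7.56 = 0.09169 h⁻¹ = 2.200 d⁻¹.
Set 0.6025·exp(−k·t) = 0.094 → t = ln(0.6025/0.094)/k = 72940 s = 20.26 h.
Distance = v·t = 1.2·72940 = 87530 m = 87.53 km.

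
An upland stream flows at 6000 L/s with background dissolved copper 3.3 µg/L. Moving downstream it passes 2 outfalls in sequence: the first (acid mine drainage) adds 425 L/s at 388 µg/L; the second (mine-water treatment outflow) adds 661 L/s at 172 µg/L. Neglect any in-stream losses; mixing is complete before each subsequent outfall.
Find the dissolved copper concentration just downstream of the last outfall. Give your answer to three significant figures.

Below outfall 1: Q → 6425 L/s, C = (6000·3.300 + 425.0·388.0)/6425 = 28.75 µg/L.
Below outfall 2: Q → 7086 L/s, C = (6425·28.75 + 661.0·172.0)/7086 = 42.11 µg/L.

42.1 µg/L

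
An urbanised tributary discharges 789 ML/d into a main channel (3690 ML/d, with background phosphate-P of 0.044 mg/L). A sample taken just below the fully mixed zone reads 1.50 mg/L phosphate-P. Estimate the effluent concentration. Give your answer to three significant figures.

8.31 mg/L

Mass balance: 3690·0.04400 + 789.0·Cₑ = 4479·1.500
→ Cₑ = (4479·1.500 − 3690·0.04400) / 789.0 = 8.309 mg/L.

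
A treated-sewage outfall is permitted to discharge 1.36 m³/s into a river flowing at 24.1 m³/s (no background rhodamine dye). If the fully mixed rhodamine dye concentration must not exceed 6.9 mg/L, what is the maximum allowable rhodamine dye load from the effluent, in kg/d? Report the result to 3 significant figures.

15200 kg/d

Mass balance at the limit: 24.10·0 + 1.360·Cₑ = 25.46·6.9 → Cₑ = 129.2 mg/L.
Load = 1.360 m³/s × 129.2 g/m³ × 86 400 s/d = 15180 kg/d.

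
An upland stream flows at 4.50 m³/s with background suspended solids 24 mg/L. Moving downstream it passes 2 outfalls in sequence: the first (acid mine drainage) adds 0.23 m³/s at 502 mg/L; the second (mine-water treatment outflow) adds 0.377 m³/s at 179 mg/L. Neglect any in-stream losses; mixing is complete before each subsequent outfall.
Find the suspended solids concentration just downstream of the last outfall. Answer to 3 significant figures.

Outfall 1: combined Q = 4.730 m³/s; C = (4.500·24.00 + 0.2300·502.0)/4.730 = 47.24 mg/L.
Outfall 2: combined Q = 5.107 m³/s; C = (4.730·47.24 + 0.3770·179.0)/5.107 = 56.97 mg/L.

57.0 mg/L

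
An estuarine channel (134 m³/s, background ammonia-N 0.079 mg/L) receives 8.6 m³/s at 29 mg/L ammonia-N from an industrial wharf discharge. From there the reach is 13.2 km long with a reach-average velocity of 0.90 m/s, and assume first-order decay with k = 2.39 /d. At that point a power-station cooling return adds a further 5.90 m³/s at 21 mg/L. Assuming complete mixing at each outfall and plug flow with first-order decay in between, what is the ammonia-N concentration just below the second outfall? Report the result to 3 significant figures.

2.00 mg/L

Mass balance: C = (134.0·0.07900 + 8.600·29.00) / 142.6 = 260.0/142.6 = 1.823 mg/L; combined flow 142.6 m³/s.
Travel time t = 13.2·1000 / 0.90 = 14670 s = 4.074 h.
After decay, C = 1.823 × e^(−kt) = 1.823 × 0.6665 = 1.215 mg/L.
At the second outfall, C = (142.6·1.215 + 5.900·21.00) / (142.6 + 5.900) = 2.001 mg/L.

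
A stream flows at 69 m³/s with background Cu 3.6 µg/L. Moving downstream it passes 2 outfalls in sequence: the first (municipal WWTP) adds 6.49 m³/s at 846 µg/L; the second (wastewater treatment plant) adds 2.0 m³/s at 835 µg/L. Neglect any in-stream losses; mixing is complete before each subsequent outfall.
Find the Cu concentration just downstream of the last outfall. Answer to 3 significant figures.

95.6 µg/L

After outfall 1: Q = 69.00 + 6.490 = 75.49 m³/s; C = (69.00·3.600 + 6.490·846.0)/75.49 = 76.02 µg/L.
After outfall 2: Q = 75.49 + 2.000 = 77.49 m³/s; C = (75.49·76.02 + 2.000·835.0)/77.49 = 95.61 µg/L.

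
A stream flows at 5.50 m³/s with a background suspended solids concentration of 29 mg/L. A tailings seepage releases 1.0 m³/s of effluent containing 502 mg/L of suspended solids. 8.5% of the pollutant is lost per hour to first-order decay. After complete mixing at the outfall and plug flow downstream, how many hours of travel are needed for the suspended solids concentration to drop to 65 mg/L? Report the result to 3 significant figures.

5.05 h

Flow-weighted average: C = (5.500·29.00 + 1.000·502.0) / 6.500 = 661.5/6.500 = 101.8 mg/L.
8.5%/h lost → k = −ln(1 − 0.085) = 0.08883 h⁻¹.
101.8·exp(−k·t) = 65 → t = ln(101.8/65)/k = 18170 s = 5.047 h.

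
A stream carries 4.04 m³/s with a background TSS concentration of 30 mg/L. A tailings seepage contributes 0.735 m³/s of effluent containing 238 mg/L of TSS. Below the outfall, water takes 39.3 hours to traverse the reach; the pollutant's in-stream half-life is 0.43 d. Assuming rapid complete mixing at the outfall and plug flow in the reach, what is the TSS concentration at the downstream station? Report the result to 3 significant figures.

4.43 mg/L

Mixed concentration C = ΣQC/ΣQ = (4.040·30.00 + 0.7350·238.0) / 4.775 = 296.1/4.775 = 62.02 mg/L.
Half-life 0.43 d → k = ln 2 / 0.43 = 1.612 d⁻¹.
First-order decay: C = 62.02·exp(−k·t) = 62.02·0.07139 = 4.427 mg/L.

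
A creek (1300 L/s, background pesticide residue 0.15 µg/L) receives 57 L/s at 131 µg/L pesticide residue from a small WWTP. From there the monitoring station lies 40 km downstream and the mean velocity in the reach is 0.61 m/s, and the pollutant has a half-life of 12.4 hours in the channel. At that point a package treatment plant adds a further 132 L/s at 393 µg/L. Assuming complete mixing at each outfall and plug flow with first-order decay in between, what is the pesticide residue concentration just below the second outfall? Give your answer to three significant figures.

36.7 µg/L

Mass balance: C = (1300·0.1500 + 57.00·131.0) / 1357 = 7662/1357 = 5.646 µg/L; combined flow 1357 L/s.
Travel time t = 40·1000 / 0.61 = 65570 s = 18.21 h.
Half-life 12.4 h → k = ln 2 / 12.4 = 0.05590 h⁻¹ = 1.342 d⁻¹.
After decay, C = 5.646 × e^(−kt) = 5.646 × 0.3612 = 2.040 µg/L.
Second outfall: C = (1357·2.040 + 132.0·393.0)/1489 = 36.70 µg/L.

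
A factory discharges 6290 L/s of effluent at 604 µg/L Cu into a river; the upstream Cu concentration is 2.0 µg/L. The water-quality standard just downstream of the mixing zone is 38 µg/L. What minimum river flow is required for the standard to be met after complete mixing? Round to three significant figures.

Set C_mix = 38: (Q·2.000 + 6290·604.0) / (Q + 6290) = 38
→ Q = 6290·(604.0 − 38)/(38 − 2.000) = 98890 L/s.

98900 L/s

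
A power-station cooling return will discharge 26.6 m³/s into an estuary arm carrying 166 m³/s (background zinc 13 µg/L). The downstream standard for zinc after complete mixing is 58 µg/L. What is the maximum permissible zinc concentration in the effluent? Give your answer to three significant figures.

339 µg/L

At the limit, (Qr·Cr + Qe·Cₑ)/(Qr + Qe) = 58:
Cₑ = (192.6·58 − 166.0·13.00) / 26.60 = 338.8 µg/L.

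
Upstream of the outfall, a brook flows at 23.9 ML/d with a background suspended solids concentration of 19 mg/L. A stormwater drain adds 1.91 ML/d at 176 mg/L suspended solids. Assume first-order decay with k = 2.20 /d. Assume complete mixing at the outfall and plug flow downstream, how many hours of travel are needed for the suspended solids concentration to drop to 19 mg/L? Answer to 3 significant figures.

Flow-weighted average: C = (23.90·19.00 + 1.910·176.0) / 25.81 = 790.3/25.81 = 30.62 mg/L.
30.62·exp(−k·t) = 19 → t = ln(30.62/19)/k = 18740 s = 5.205 h.

5.21 h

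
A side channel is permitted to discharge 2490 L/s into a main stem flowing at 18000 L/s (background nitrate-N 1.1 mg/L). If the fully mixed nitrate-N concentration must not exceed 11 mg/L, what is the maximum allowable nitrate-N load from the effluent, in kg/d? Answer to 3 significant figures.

17800 kg/d

Mass balance at the limit: 18000·1.100 + 2490·Cₑ = 20490·11 → Cₑ = 82.57 mg/L.
2490 L/s = 2.490 m³/s. Load = 2.490 m³/s × 82.57 g/m³ × 86 400 s/d = 17760 kg/d.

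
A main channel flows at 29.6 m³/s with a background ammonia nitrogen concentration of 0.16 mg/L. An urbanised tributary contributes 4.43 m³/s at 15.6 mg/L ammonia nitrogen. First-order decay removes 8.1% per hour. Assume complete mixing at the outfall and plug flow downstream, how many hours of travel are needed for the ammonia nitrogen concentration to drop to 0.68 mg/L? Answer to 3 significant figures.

Conservation of mass: C = (29.60·0.1600 + 4.430·15.60) / 34.03 = 73.84/34.03 = 2.170 mg/L.
8.1%/h lost → k = −ln(1 − 0.081) = 0.08447 h⁻¹.
2.170·exp(−k·t) = 0.68 → t = ln(2.170/0.68)/k = 49450 s = 13.74 h.

13.7 h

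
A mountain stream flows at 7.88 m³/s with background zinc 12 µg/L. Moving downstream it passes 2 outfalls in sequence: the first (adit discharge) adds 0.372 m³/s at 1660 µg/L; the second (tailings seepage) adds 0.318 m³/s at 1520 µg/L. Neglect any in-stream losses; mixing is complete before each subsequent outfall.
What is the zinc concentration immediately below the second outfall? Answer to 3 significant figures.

Below outfall 1: Q → 8.252 m³/s, C = (7.880·12.00 + 0.3720·1660)/8.252 = 86.29 µg/L.
Below outfall 2: Q → 8.570 m³/s, C = (8.252·86.29 + 0.3180·1520)/8.570 = 139.5 µg/L.

139 µg/L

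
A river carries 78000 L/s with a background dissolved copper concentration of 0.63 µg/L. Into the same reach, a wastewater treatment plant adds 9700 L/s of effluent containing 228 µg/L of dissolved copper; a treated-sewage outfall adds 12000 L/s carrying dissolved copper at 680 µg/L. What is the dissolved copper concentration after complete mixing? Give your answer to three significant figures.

Conservation of mass: C = (78000·0.6300 + 9700·228.0 + 12000·680.0) / 99700 = 10420000/99700 = 104.5 µg/L.

105 µg/L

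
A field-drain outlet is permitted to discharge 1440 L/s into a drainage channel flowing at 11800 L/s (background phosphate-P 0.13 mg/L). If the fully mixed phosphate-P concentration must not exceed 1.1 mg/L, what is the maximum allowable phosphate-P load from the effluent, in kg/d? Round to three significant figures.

1130 kg/d

Mass balance at the limit: 11800·0.1300 + 1440·Cₑ = 13240·1.1 → Cₑ = 9.049 mg/L.
1440 L/s = 1.440 m³/s. Load = 1.440 m³/s × 9.049 g/m³ × 86 400 s/d = 1126 kg/d.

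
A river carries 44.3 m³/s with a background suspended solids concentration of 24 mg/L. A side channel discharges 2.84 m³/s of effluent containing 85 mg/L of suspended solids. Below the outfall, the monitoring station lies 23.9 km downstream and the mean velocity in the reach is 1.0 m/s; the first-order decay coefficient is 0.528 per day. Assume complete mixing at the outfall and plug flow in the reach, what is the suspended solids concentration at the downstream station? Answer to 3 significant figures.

23.9 mg/L

Mixed concentration C = ΣQC/ΣQ = (44.30·24.00 + 2.840·85.00) / 47.14 = 1305/47.14 = 27.68 mg/L.
Travel time t = 23.9·1000 / 1.0 = 23900 s = 6.639 h.
Applying C = C₀e^(−kt): 27.68 × 0.8641 = 23.91 mg/L.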